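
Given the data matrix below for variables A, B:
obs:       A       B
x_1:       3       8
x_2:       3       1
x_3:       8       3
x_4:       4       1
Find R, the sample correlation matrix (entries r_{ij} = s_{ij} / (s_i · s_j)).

Step 1 — column means:
  mean(A) = (3 + 3 + 8 + 4) / 4 = 18/4 = 4.5
  mean(B) = (8 + 1 + 3 + 1) / 4 = 13/4 = 3.25

Step 2 — sample variances and covariances s[i,j] = (1/(n-1)) · Σ_k (x_{k,i} - mean_i) · (x_{k,j} - mean_j), with n-1 = 3:
  s[A,A] = ((-1.5)·(-1.5) + (-1.5)·(-1.5) + (3.5)·(3.5) + (-0.5)·(-0.5)) / 3 = 17/3 = 5.6667
  s[A,B] = ((-1.5)·(4.75) + (-1.5)·(-2.25) + (3.5)·(-0.25) + (-0.5)·(-2.25)) / 3 = -3.5/3 = -1.1667
  s[B,B] = ((4.75)·(4.75) + (-2.25)·(-2.25) + (-0.25)·(-0.25) + (-2.25)·(-2.25)) / 3 = 32.75/3 = 10.9167
  Sample standard deviations s_i = √(s[i,i]):
  s(A) = √(5.6667) = 2.3805
  s(B) = √(10.9167) = 3.304

Step 3 — r_{ij} = s_{ij} / (s_i · s_j):
  r[A,A] = 1 (diagonal).
  r[A,B] = -1.1667 / (2.3805 · 3.304) = -1.1667 / 7.8652 = -0.1483
  r[B,B] = 1 (diagonal).

R is symmetric with unit diagonal. Assembling:

R = [[1, -0.1483],
 [-0.1483, 1]]


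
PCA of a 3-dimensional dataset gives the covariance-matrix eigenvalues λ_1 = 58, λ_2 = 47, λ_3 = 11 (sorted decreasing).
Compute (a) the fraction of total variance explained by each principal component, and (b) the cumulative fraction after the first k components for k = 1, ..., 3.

Step 1 — total variance = trace(Sigma) = Σ λ_i = 58 + 47 + 11 = 116.

Step 2 — fraction explained by component i = λ_i / Σ λ:
  PC1: 58/116 = 0.5
  PC2: 47/116 = 0.4052
  PC3: 11/116 = 0.0948

Step 3 — cumulative fraction after k components = (λ_1 + ... + λ_k) / Σ λ:
  k = 1: 58/116 = 0.5
  k = 2: (58 + 47)/116 = 105/116 = 0.9052
  k = 3: (58 + 47 + 11)/116 = 116/116 = 1

Summary (fraction, with percent):

explained: PC1 0.5 (50%), PC2 0.4052 (40.52%), PC3 0.0948 (9.48%);  cumulative: 0.5, 0.9052, 1


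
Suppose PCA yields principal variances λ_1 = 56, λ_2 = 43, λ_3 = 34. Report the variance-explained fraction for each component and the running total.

Step 1 — total variance = trace(Sigma) = Σ λ_i = 56 + 43 + 34 = 133.

Step 2 — fraction explained by component i = λ_i / Σ λ:
  PC1: 56/133 = 0.4211
  PC2: 43/133 = 0.3233
  PC3: 34/133 = 0.2556

Step 3 — cumulative fraction after k components = (λ_1 + ... + λ_k) / Σ λ:
  k = 1: 56/133 = 0.4211
  k = 2: (56 + 43)/133 = 99/133 = 0.7444
  k = 3: (56 + 43 + 34)/133 = 133/133 = 1

Summary (fraction, with percent):

explained: PC1 0.4211 (42.11%), PC2 0.3233 (32.33%), PC3 0.2556 (25.56%);  cumulative: 0.4211, 0.7444, 1


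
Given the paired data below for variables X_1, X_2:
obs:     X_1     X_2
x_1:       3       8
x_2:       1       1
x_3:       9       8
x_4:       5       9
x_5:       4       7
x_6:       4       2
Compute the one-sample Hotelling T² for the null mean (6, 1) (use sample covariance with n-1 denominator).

Step 1 — sample mean vector:
  mean(X_1) = (3 + 1 + 9 + 5 + 4 + 4) / 6 = 26/6 = 4.3333
  mean(X_2) = (8 + 1 + 8 + 9 + 7 + 2) / 6 = 35/6 = 5.8333
  x̄ = (4.3333, 5.8333),  deviation x̄ - mu_0 = (4.3333, 5.8333) - (6, 1) = (-1.6667, 4.8333).

Step 2 — sample covariance matrix, S[i,j] = (1/(n-1)) · Σ_k (x_{k,i} - mean_i) · (x_{k,j} - mean_j), divisor n-1 = 5:
  S[X_1,X_1] = ((-1.3333)·(-1.3333) + (-3.3333)·(-3.3333) + (4.6667)·(4.6667) + (0.6667)·(0.6667) + (-0.3333)·(-0.3333) + (-0.3333)·(-0.3333)) / 5 = 35.3333/5 = 7.0667
  S[X_1,X_2] = ((-1.3333)·(2.1667) + (-3.3333)·(-4.8333) + (4.6667)·(2.1667) + (0.6667)·(3.1667) + (-0.3333)·(1.1667) + (-0.3333)·(-3.8333)) / 5 = 26.3333/5 = 5.2667
  S[X_2,X_2] = ((2.1667)·(2.1667) + (-4.8333)·(-4.8333) + (2.1667)·(2.1667) + (3.1667)·(3.1667) + (1.1667)·(1.1667) + (-3.8333)·(-3.8333)) / 5 = 58.8333/5 = 11.7667
  S = [[7.0667, 5.2667],
 [5.2667, 11.7667]].

Step 3 — invert S. det(S) = 7.0667·11.7667 - (5.2667)² = 55.4133.
  S^{-1} = (1/det) · [[d, -b], [-b, a]] = [[0.2123, -0.095],
 [-0.095, 0.1275]].

Step 4 — quadratic form (x̄ - mu_0)^T · S^{-1} · (x̄ - mu_0):
  S^{-1} · (x̄ - mu_0) = (-0.8133, 0.7748),
  (x̄ - mu_0)^T · [...] = (-1.6667)·(-0.8133) + (4.8333)·(0.7748) = 5.1003.

Step 5 — scale by n: T² = 6 · 5.1003 = 30.6015.

T² ≈ 30.6015


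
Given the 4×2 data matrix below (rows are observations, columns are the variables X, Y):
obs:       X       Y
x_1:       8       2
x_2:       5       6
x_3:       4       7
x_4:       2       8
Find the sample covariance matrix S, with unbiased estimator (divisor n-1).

Step 1 — column means:
  mean(X) = (8 + 5 + 4 + 2) / 4 = 19/4 = 4.75
  mean(Y) = (2 + 6 + 7 + 8) / 4 = 23/4 = 5.75

Step 2 — sample covariance S[i,j] = (1/(n-1)) · Σ_k (x_{k,i} - mean_i) · (x_{k,j} - mean_j), with n-1 = 3.
  S[X,X] = ((3.25)·(3.25) + (0.25)·(0.25) + (-0.75)·(-0.75) + (-2.75)·(-2.75)) / 3 = 18.75/3 = 6.25
  S[X,Y] = ((3.25)·(-3.75) + (0.25)·(0.25) + (-0.75)·(1.25) + (-2.75)·(2.25)) / 3 = -19.25/3 = -6.4167
  S[Y,Y] = ((-3.75)·(-3.75) + (0.25)·(0.25) + (1.25)·(1.25) + (2.25)·(2.25)) / 3 = 20.75/3 = 6.9167

S is symmetric (S[j,i] = S[i,j]). Assembling:

S = [[6.25, -6.4167],
 [-6.4167, 6.9167]]


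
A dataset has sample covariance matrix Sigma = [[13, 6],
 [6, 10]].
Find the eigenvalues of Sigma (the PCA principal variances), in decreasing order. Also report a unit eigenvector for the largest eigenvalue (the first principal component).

Step 1 — characteristic polynomial of 2×2 Sigma:
  det(Sigma - λI) = λ² - trace · λ + det = 0.
  trace = 13 + 10 = 23, det = 13·10 - (6)² = 94.
Step 2 — discriminant:
  Δ = trace² - 4·det = 529 - 376 = 153.
Step 3 — eigenvalues:
  λ = (trace ± √Δ)/2 = (23 ± 12.3693)/2,
  λ_1 = 17.6847,  λ_2 = 5.3153.

Step 4 — unit eigenvector for λ_1: solve (Sigma - λ_1 I)v = 0. First row:
  (13 - 17.6847)·v_x + (6)·v_y = 0, i.e. (-4.6847)·v_x + (6)·v_y = 0,
  so v ∝ (b, λ_1 - a) = (6, 4.6847) = u.
  ||u|| = √((6)² + (4.6847)²) = √(57.946) ≈ 7.6122,
  v_1 = u/||u|| ≈ (0.7882, 0.6154) (||v_1|| = 1).

λ_1 = 17.6847,  λ_2 = 5.3153;  v_1 ≈ (0.7882, 0.6154)


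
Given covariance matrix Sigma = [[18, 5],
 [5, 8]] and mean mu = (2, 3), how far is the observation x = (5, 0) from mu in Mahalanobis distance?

Step 1 — centre the observation: (x - mu) = (3, -3).

Step 2 — invert Sigma. det(Sigma) = 18·8 - (5)² = 119.
  Sigma^{-1} = (1/det) · [[d, -b], [-b, a]] = [[0.0672, -0.042],
 [-0.042, 0.1513]].

Step 3 — form the quadratic (x - mu)^T · Sigma^{-1} · (x - mu):
  Sigma^{-1} · (x - mu) = (0.3277, -0.5798).
  (x - mu)^T · [Sigma^{-1} · (x - mu)] = (3)·(0.3277) + (-3)·(-0.5798) = 2.7227.

Step 4 — take square root: d = √(2.7227) ≈ 1.6501.

d(x, mu) = √(2.7227) ≈ 1.6501


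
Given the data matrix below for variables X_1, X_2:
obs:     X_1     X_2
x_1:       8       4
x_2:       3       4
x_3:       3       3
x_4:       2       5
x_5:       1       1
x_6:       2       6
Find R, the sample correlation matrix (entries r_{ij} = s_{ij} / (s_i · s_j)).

Step 1 — column means:
  mean(X_1) = (8 + 3 + 3 + 2 + 1 + 2) / 6 = 19/6 = 3.1667
  mean(X_2) = (4 + 4 + 3 + 5 + 1 + 6) / 6 = 23/6 = 3.8333

Step 2 — sample variances and covariances s[i,j] = (1/(n-1)) · Σ_k (x_{k,i} - mean_i) · (x_{k,j} - mean_j), with n-1 = 5:
  s[X_1,X_1] = ((4.8333)·(4.8333) + (-0.1667)·(-0.1667) + (-0.1667)·(-0.1667) + (-1.1667)·(-1.1667) + (-2.1667)·(-2.1667) + (-1.1667)·(-1.1667)) / 5 = 30.8333/5 = 6.1667
  s[X_1,X_2] = ((4.8333)·(0.1667) + (-0.1667)·(0.1667) + (-0.1667)·(-0.8333) + (-1.1667)·(1.1667) + (-2.1667)·(-2.8333) + (-1.1667)·(2.1667)) / 5 = 3.1667/5 = 0.6333
  s[X_2,X_2] = ((0.1667)·(0.1667) + (0.1667)·(0.1667) + (-0.8333)·(-0.8333) + (1.1667)·(1.1667) + (-2.8333)·(-2.8333) + (2.1667)·(2.1667)) / 5 = 14.8333/5 = 2.9667
  Sample standard deviations s_i = √(s[i,i]):
  s(X_1) = √(6.1667) = 2.4833
  s(X_2) = √(2.9667) = 1.7224

Step 3 — r_{ij} = s_{ij} / (s_i · s_j):
  r[X_1,X_1] = 1 (diagonal).
  r[X_1,X_2] = 0.6333 / (2.4833 · 1.7224) = 0.6333 / 4.2772 = 0.1481
  r[X_2,X_2] = 1 (diagonal).

R is symmetric with unit diagonal. Assembling:

R = [[1, 0.1481],
 [0.1481, 1]]


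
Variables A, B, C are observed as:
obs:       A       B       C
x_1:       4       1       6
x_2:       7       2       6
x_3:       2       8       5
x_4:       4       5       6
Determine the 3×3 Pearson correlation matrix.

Step 1 — column means:
  mean(A) = (4 + 7 + 2 + 4) / 4 = 17/4 = 4.25
  mean(B) = (1 + 2 + 8 + 5) / 4 = 16/4 = 4
  mean(C) = (6 + 6 + 5 + 6) / 4 = 23/4 = 5.75

Step 2 — sample variances and covariances s[i,j] = (1/(n-1)) · Σ_k (x_{k,i} - mean_i) · (x_{k,j} - mean_j), with n-1 = 3:
  s[A,A] = ((-0.25)·(-0.25) + (2.75)·(2.75) + (-2.25)·(-2.25) + (-0.25)·(-0.25)) / 3 = 12.75/3 = 4.25
  s[A,B] = ((-0.25)·(-3) + (2.75)·(-2) + (-2.25)·(4) + (-0.25)·(1)) / 3 = -14/3 = -4.6667
  s[A,C] = ((-0.25)·(0.25) + (2.75)·(0.25) + (-2.25)·(-0.75) + (-0.25)·(0.25)) / 3 = 2.25/3 = 0.75
  s[B,B] = ((-3)·(-3) + (-2)·(-2) + (4)·(4) + (1)·(1)) / 3 = 30/3 = 10
  s[B,C] = ((-3)·(0.25) + (-2)·(0.25) + (4)·(-0.75) + (1)·(0.25)) / 3 = -4/3 = -1.3333
  s[C,C] = ((0.25)·(0.25) + (0.25)·(0.25) + (-0.75)·(-0.75) + (0.25)·(0.25)) / 3 = 0.75/3 = 0.25
  Sample standard deviations s_i = √(s[i,i]):
  s(A) = √(4.25) = 2.0616
  s(B) = √(10) = 3.1623
  s(C) = √(0.25) = 0.5

Step 3 — r_{ij} = s_{ij} / (s_i · s_j):
  r[A,A] = 1 (diagonal).
  r[A,B] = -4.6667 / (2.0616 · 3.1623) = -4.6667 / 6.5192 = -0.7158
  r[A,C] = 0.75 / (2.0616 · 0.5) = 0.75 / 1.0308 = 0.7276
  r[B,B] = 1 (diagonal).
  r[B,C] = -1.3333 / (3.1623 · 0.5) = -1.3333 / 1.5811 = -0.8433
  r[C,C] = 1 (diagonal).

R is symmetric with unit diagonal. Assembling:

R = [[1, -0.7158, 0.7276],
 [-0.7158, 1, -0.8433],
 [0.7276, -0.8433, 1]]


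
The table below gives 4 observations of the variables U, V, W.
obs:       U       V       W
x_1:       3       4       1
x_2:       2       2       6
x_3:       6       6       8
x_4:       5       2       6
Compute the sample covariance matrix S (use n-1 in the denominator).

Step 1 — column means:
  mean(U) = (3 + 2 + 6 + 5) / 4 = 16/4 = 4
  mean(V) = (4 + 2 + 6 + 2) / 4 = 14/4 = 3.5
  mean(W) = (1 + 6 + 8 + 6) / 4 = 21/4 = 5.25

Step 2 — sample covariance S[i,j] = (1/(n-1)) · Σ_k (x_{k,i} - mean_i) · (x_{k,j} - mean_j), with n-1 = 3.
  S[U,U] = ((-1)·(-1) + (-2)·(-2) + (2)·(2) + (1)·(1)) / 3 = 10/3 = 3.3333
  S[U,V] = ((-1)·(0.5) + (-2)·(-1.5) + (2)·(2.5) + (1)·(-1.5)) / 3 = 6/3 = 2
  S[U,W] = ((-1)·(-4.25) + (-2)·(0.75) + (2)·(2.75) + (1)·(0.75)) / 3 = 9/3 = 3
  S[V,V] = ((0.5)·(0.5) + (-1.5)·(-1.5) + (2.5)·(2.5) + (-1.5)·(-1.5)) / 3 = 11/3 = 3.6667
  S[V,W] = ((0.5)·(-4.25) + (-1.5)·(0.75) + (2.5)·(2.75) + (-1.5)·(0.75)) / 3 = 2.5/3 = 0.8333
  S[W,W] = ((-4.25)·(-4.25) + (0.75)·(0.75) + (2.75)·(2.75) + (0.75)·(0.75)) / 3 = 26.75/3 = 8.9167

S is symmetric (S[j,i] = S[i,j]). Assembling:

S = [[3.3333, 2, 3],
 [2, 3.6667, 0.8333],
 [3, 0.8333, 8.9167]]


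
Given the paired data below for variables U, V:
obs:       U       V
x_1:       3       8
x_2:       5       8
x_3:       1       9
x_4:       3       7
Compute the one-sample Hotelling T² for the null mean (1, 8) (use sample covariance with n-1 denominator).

Step 1 — sample mean vector:
  mean(U) = (3 + 5 + 1 + 3) / 4 = 12/4 = 3
  mean(V) = (8 + 8 + 9 + 7) / 4 = 32/4 = 8
  x̄ = (3, 8),  deviation x̄ - mu_0 = (3, 8) - (1, 8) = (2, 0).

Step 2 — sample covariance matrix, S[i,j] = (1/(n-1)) · Σ_k (x_{k,i} - mean_i) · (x_{k,j} - mean_j), divisor n-1 = 3:
  S[U,U] = ((0)·(0) + (2)·(2) + (-2)·(-2) + (0)·(0)) / 3 = 8/3 = 2.6667
  S[U,V] = ((0)·(0) + (2)·(0) + (-2)·(1) + (0)·(-1)) / 3 = -2/3 = -0.6667
  S[V,V] = ((0)·(0) + (0)·(0) + (1)·(1) + (-1)·(-1)) / 3 = 2/3 = 0.6667
  S = [[2.6667, -0.6667],
 [-0.6667, 0.6667]].

Step 3 — invert S. det(S) = 2.6667·0.6667 - (-0.6667)² = 1.3333.
  S^{-1} = (1/det) · [[d, -b], [-b, a]] = [[0.5, 0.5],
 [0.5, 2]].

Step 4 — quadratic form (x̄ - mu_0)^T · S^{-1} · (x̄ - mu_0):
  S^{-1} · (x̄ - mu_0) = (1, 1),
  (x̄ - mu_0)^T · [...] = (2)·(1) + (0)·(1) = 2.

Step 5 — scale by n: T² = 4 · 2 = 8.

T² ≈ 8


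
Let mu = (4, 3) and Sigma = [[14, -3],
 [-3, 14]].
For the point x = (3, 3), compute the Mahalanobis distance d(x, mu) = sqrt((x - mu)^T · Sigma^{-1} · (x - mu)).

Step 1 — centre the observation: (x - mu) = (-1, 0).

Step 2 — invert Sigma. det(Sigma) = 14·14 - (-3)² = 187.
  Sigma^{-1} = (1/det) · [[d, -b], [-b, a]] = [[0.0749, 0.016],
 [0.016, 0.0749]].

Step 3 — form the quadratic (x - mu)^T · Sigma^{-1} · (x - mu):
  Sigma^{-1} · (x - mu) = (-0.0749, -0.016).
  (x - mu)^T · [Sigma^{-1} · (x - mu)] = (-1)·(-0.0749) + (0)·(-0.016) = 0.0749.

Step 4 — take square root: d = √(0.0749) ≈ 0.2736.

d(x, mu) = √(0.0749) ≈ 0.2736


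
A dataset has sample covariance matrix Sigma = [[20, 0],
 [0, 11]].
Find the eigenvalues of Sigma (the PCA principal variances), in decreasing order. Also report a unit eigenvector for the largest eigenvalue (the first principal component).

Step 1 — characteristic polynomial of 2×2 Sigma:
  det(Sigma - λI) = λ² - trace · λ + det = 0.
  trace = 20 + 11 = 31, det = 20·11 - (0)² = 220.
Step 2 — discriminant:
  Δ = trace² - 4·det = 961 - 880 = 81.
Step 3 — eigenvalues:
  λ = (trace ± √Δ)/2 = (31 ± 9)/2,
  λ_1 = 20,  λ_2 = 11.

Step 4 — unit eigenvector for λ_1: Sigma is diagonal, so its eigenvectors are the coordinate axes. λ_1 = 20 is the diagonal entry on the first coordinate axis, hence
  v_1 = (1, 0) (||v_1|| = 1).

λ_1 = 20,  λ_2 = 11;  v_1 ≈ (1, 0)


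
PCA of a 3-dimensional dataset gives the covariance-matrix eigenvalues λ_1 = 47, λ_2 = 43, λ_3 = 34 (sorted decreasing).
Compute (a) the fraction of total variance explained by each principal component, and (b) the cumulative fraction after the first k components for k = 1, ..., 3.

Step 1 — total variance = trace(Sigma) = Σ λ_i = 47 + 43 + 34 = 124.

Step 2 — fraction explained by component i = λ_i / Σ λ:
  PC1: 47/124 = 0.379
  PC2: 43/124 = 0.3468
  PC3: 34/124 = 0.2742

Step 3 — cumulative fraction after k components = (λ_1 + ... + λ_k) / Σ λ:
  k = 1: 47/124 = 0.379
  k = 2: (47 + 43)/124 = 90/124 = 0.7258
  k = 3: (47 + 43 + 34)/124 = 124/124 = 1

Summary (fraction, with percent):

explained: PC1 0.379 (37.9%), PC2 0.3468 (34.68%), PC3 0.2742 (27.42%);  cumulative: 0.379, 0.7258, 1


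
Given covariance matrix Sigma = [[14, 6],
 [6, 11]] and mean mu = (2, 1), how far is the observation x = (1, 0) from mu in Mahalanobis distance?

Step 1 — centre the observation: (x - mu) = (-1, -1).

Step 2 — invert Sigma. det(Sigma) = 14·11 - (6)² = 118.
  Sigma^{-1} = (1/det) · [[d, -b], [-b, a]] = [[0.0932, -0.0508],
 [-0.0508, 0.1186]].

Step 3 — form the quadratic (x - mu)^T · Sigma^{-1} · (x - mu):
  Sigma^{-1} · (x - mu) = (-0.0424, -0.0678).
  (x - mu)^T · [Sigma^{-1} · (x - mu)] = (-1)·(-0.0424) + (-1)·(-0.0678) = 0.1102.

Step 4 — take square root: d = √(0.1102) ≈ 0.3319.

d(x, mu) = √(0.1102) ≈ 0.3319


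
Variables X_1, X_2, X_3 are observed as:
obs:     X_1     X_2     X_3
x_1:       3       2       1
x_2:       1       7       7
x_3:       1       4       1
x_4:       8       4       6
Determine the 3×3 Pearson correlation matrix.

Step 1 — column means:
  mean(X_1) = (3 + 1 + 1 + 8) / 4 = 13/4 = 3.25
  mean(X_2) = (2 + 7 + 4 + 4) / 4 = 17/4 = 4.25
  mean(X_3) = (1 + 7 + 1 + 6) / 4 = 15/4 = 3.75

Step 2 — sample variances and covariances s[i,j] = (1/(n-1)) · Σ_k (x_{k,i} - mean_i) · (x_{k,j} - mean_j), with n-1 = 3:
  s[X_1,X_1] = ((-0.25)·(-0.25) + (-2.25)·(-2.25) + (-2.25)·(-2.25) + (4.75)·(4.75)) / 3 = 32.75/3 = 10.9167
  s[X_1,X_2] = ((-0.25)·(-2.25) + (-2.25)·(2.75) + (-2.25)·(-0.25) + (4.75)·(-0.25)) / 3 = -6.25/3 = -2.0833
  s[X_1,X_3] = ((-0.25)·(-2.75) + (-2.25)·(3.25) + (-2.25)·(-2.75) + (4.75)·(2.25)) / 3 = 10.25/3 = 3.4167
  s[X_2,X_2] = ((-2.25)·(-2.25) + (2.75)·(2.75) + (-0.25)·(-0.25) + (-0.25)·(-0.25)) / 3 = 12.75/3 = 4.25
  s[X_2,X_3] = ((-2.25)·(-2.75) + (2.75)·(3.25) + (-0.25)·(-2.75) + (-0.25)·(2.25)) / 3 = 15.25/3 = 5.0833
  s[X_3,X_3] = ((-2.75)·(-2.75) + (3.25)·(3.25) + (-2.75)·(-2.75) + (2.25)·(2.25)) / 3 = 30.75/3 = 10.25
  Sample standard deviations s_i = √(s[i,i]):
  s(X_1) = √(10.9167) = 3.304
  s(X_2) = √(4.25) = 2.0616
  s(X_3) = √(10.25) = 3.2016

Step 3 — r_{ij} = s_{ij} / (s_i · s_j):
  r[X_1,X_1] = 1 (diagonal).
  r[X_1,X_2] = -2.0833 / (3.304 · 2.0616) = -2.0833 / 6.8114 = -0.3059
  r[X_1,X_3] = 3.4167 / (3.304 · 3.2016) = 3.4167 / 10.5781 = 0.323
  r[X_2,X_2] = 1 (diagonal).
  r[X_2,X_3] = 5.0833 / (2.0616 · 3.2016) = 5.0833 / 6.6002 = 0.7702
  r[X_3,X_3] = 1 (diagonal).

R is symmetric with unit diagonal. Assembling:

R = [[1, -0.3059, 0.323],
 [-0.3059, 1, 0.7702],
 [0.323, 0.7702, 1]]


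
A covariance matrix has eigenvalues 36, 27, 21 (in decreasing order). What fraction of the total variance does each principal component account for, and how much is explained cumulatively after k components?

Step 1 — total variance = trace(Sigma) = Σ λ_i = 36 + 27 + 21 = 84.

Step 2 — fraction explained by component i = λ_i / Σ λ:
  PC1: 36/84 = 0.4286
  PC2: 27/84 = 0.3214
  PC3: 21/84 = 0.25

Step 3 — cumulative fraction after k components = (λ_1 + ... + λ_k) / Σ λ:
  k = 1: 36/84 = 0.4286
  k = 2: (36 + 27)/84 = 63/84 = 0.75
  k = 3: (36 + 27 + 21)/84 = 84/84 = 1

Summary (fraction, with percent):

explained: PC1 0.4286 (42.86%), PC2 0.3214 (32.14%), PC3 0.25 (25%);  cumulative: 0.4286, 0.75, 1


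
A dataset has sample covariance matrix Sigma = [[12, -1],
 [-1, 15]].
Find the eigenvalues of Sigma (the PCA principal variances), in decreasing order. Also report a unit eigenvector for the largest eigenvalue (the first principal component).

Step 1 — characteristic polynomial of 2×2 Sigma:
  det(Sigma - λI) = λ² - trace · λ + det = 0.
  trace = 12 + 15 = 27, det = 12·15 - (-1)² = 179.
Step 2 — discriminant:
  Δ = trace² - 4·det = 729 - 716 = 13.
Step 3 — eigenvalues:
  λ = (trace ± √Δ)/2 = (27 ± 3.6056)/2,
  λ_1 = 15.3028,  λ_2 = 11.6972.

Step 4 — unit eigenvector for λ_1: solve (Sigma - λ_1 I)v = 0. First row:
  (12 - 15.3028)·v_x + (-1)·v_y = 0, i.e. (-3.3028)·v_x + (-1)·v_y = 0,
  so v ∝ (b, λ_1 - a) = (-1, 3.3028); multiply by -1 so the first entry is positive: u = (1, -3.3028).
  ||u|| = √((1)² + (-3.3028)²) = √(11.9083) ≈ 3.4508,
  v_1 = u/||u|| ≈ (0.2898, -0.9571) (||v_1|| = 1).

λ_1 = 15.3028,  λ_2 = 11.6972;  v_1 ≈ (0.2898, -0.9571)


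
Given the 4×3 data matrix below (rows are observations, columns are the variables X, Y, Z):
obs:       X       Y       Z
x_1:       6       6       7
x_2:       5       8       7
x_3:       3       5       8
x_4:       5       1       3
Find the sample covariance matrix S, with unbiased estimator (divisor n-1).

Step 1 — column means:
  mean(X) = (6 + 5 + 3 + 5) / 4 = 19/4 = 4.75
  mean(Y) = (6 + 8 + 5 + 1) / 4 = 20/4 = 5
  mean(Z) = (7 + 7 + 8 + 3) / 4 = 25/4 = 6.25

Step 2 — sample covariance S[i,j] = (1/(n-1)) · Σ_k (x_{k,i} - mean_i) · (x_{k,j} - mean_j), with n-1 = 3.
  S[X,X] = ((1.25)·(1.25) + (0.25)·(0.25) + (-1.75)·(-1.75) + (0.25)·(0.25)) / 3 = 4.75/3 = 1.5833
  S[X,Y] = ((1.25)·(1) + (0.25)·(3) + (-1.75)·(0) + (0.25)·(-4)) / 3 = 1/3 = 0.3333
  S[X,Z] = ((1.25)·(0.75) + (0.25)·(0.75) + (-1.75)·(1.75) + (0.25)·(-3.25)) / 3 = -2.75/3 = -0.9167
  S[Y,Y] = ((1)·(1) + (3)·(3) + (0)·(0) + (-4)·(-4)) / 3 = 26/3 = 8.6667
  S[Y,Z] = ((1)·(0.75) + (3)·(0.75) + (0)·(1.75) + (-4)·(-3.25)) / 3 = 16/3 = 5.3333
  S[Z,Z] = ((0.75)·(0.75) + (0.75)·(0.75) + (1.75)·(1.75) + (-3.25)·(-3.25)) / 3 = 14.75/3 = 4.9167

S is symmetric (S[j,i] = S[i,j]). Assembling:

S = [[1.5833, 0.3333, -0.9167],
 [0.3333, 8.6667, 5.3333],
 [-0.9167, 5.3333, 4.9167]]


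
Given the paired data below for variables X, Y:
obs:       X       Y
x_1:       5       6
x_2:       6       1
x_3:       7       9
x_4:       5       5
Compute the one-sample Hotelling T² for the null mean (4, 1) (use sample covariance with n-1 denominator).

Step 1 — sample mean vector:
  mean(X) = (5 + 6 + 7 + 5) / 4 = 23/4 = 5.75
  mean(Y) = (6 + 1 + 9 + 5) / 4 = 21/4 = 5.25
  x̄ = (5.75, 5.25),  deviation x̄ - mu_0 = (5.75, 5.25) - (4, 1) = (1.75, 4.25).

Step 2 — sample covariance matrix, S[i,j] = (1/(n-1)) · Σ_k (x_{k,i} - mean_i) · (x_{k,j} - mean_j), divisor n-1 = 3:
  S[X,X] = ((-0.75)·(-0.75) + (0.25)·(0.25) + (1.25)·(1.25) + (-0.75)·(-0.75)) / 3 = 2.75/3 = 0.9167
  S[X,Y] = ((-0.75)·(0.75) + (0.25)·(-4.25) + (1.25)·(3.75) + (-0.75)·(-0.25)) / 3 = 3.25/3 = 1.0833
  S[Y,Y] = ((0.75)·(0.75) + (-4.25)·(-4.25) + (3.75)·(3.75) + (-0.25)·(-0.25)) / 3 = 32.75/3 = 10.9167
  S = [[0.9167, 1.0833],
 [1.0833, 10.9167]].

Step 3 — invert S. det(S) = 0.9167·10.9167 - (1.0833)² = 8.8333.
  S^{-1} = (1/det) · [[d, -b], [-b, a]] = [[1.2358, -0.1226],
 [-0.1226, 0.1038]].

Step 4 — quadratic form (x̄ - mu_0)^T · S^{-1} · (x̄ - mu_0):
  S^{-1} · (x̄ - mu_0) = (1.6415, 0.2264),
  (x̄ - mu_0)^T · [...] = (1.75)·(1.6415) + (4.25)·(0.2264) = 3.8349.

Step 5 — scale by n: T² = 4 · 3.8349 = 15.3396.

T² ≈ 15.3396


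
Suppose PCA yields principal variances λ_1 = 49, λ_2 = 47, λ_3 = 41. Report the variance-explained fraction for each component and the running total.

Step 1 — total variance = trace(Sigma) = Σ λ_i = 49 + 47 + 41 = 137.

Step 2 — fraction explained by component i = λ_i / Σ λ:
  PC1: 49/137 = 0.3577
  PC2: 47/137 = 0.3431
  PC3: 41/137 = 0.2993

Step 3 — cumulative fraction after k components = (λ_1 + ... + λ_k) / Σ λ:
  k = 1: 49/137 = 0.3577
  k = 2: (49 + 47)/137 = 96/137 = 0.7007
  k = 3: (49 + 47 + 41)/137 = 137/137 = 1

Summary (fraction, with percent):

explained: PC1 0.3577 (35.77%), PC2 0.3431 (34.31%), PC3 0.2993 (29.93%);  cumulative: 0.3577, 0.7007, 1


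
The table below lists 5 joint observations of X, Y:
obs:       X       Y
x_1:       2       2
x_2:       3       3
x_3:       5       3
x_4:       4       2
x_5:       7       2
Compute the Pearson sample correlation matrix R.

Step 1 — column means:
  mean(X) = (2 + 3 + 5 + 4 + 7) / 5 = 21/5 = 4.2
  mean(Y) = (2 + 3 + 3 + 2 + 2) / 5 = 12/5 = 2.4

Step 2 — sample variances and covariances s[i,j] = (1/(n-1)) · Σ_k (x_{k,i} - mean_i) · (x_{k,j} - mean_j), with n-1 = 4:
  s[X,X] = ((-2.2)·(-2.2) + (-1.2)·(-1.2) + (0.8)·(0.8) + (-0.2)·(-0.2) + (2.8)·(2.8)) / 4 = 14.8/4 = 3.7
  s[X,Y] = ((-2.2)·(-0.4) + (-1.2)·(0.6) + (0.8)·(0.6) + (-0.2)·(-0.4) + (2.8)·(-0.4)) / 4 = -0.4/4 = -0.1
  s[Y,Y] = ((-0.4)·(-0.4) + (0.6)·(0.6) + (0.6)·(0.6) + (-0.4)·(-0.4) + (-0.4)·(-0.4)) / 4 = 1.2/4 = 0.3
  Sample standard deviations s_i = √(s[i,i]):
  s(X) = √(3.7) = 1.9235
  s(Y) = √(0.3) = 0.5477

Step 3 — r_{ij} = s_{ij} / (s_i · s_j):
  r[X,X] = 1 (diagonal).
  r[X,Y] = -0.1 / (1.9235 · 0.5477) = -0.1 / 1.0536 = -0.0949
  r[Y,Y] = 1 (diagonal).

R is symmetric with unit diagonal. Assembling:

R = [[1, -0.0949],
 [-0.0949, 1]]


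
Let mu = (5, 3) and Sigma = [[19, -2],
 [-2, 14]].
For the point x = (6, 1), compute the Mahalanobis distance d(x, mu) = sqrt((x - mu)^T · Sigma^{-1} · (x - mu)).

Step 1 — centre the observation: (x - mu) = (1, -2).

Step 2 — invert Sigma. det(Sigma) = 19·14 - (-2)² = 262.
  Sigma^{-1} = (1/det) · [[d, -b], [-b, a]] = [[0.0534, 0.0076],
 [0.0076, 0.0725]].

Step 3 — form the quadratic (x - mu)^T · Sigma^{-1} · (x - mu):
  Sigma^{-1} · (x - mu) = (0.0382, -0.1374).
  (x - mu)^T · [Sigma^{-1} · (x - mu)] = (1)·(0.0382) + (-2)·(-0.1374) = 0.313.

Step 4 — take square root: d = √(0.313) ≈ 0.5594.

d(x, mu) = √(0.313) ≈ 0.5594


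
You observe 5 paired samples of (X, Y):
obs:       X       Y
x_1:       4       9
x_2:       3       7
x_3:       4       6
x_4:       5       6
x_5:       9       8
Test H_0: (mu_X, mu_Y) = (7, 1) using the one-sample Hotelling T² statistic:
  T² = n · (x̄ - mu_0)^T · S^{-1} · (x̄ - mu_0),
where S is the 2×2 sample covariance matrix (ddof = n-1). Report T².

Step 1 — sample mean vector:
  mean(X) = (4 + 3 + 4 + 5 + 9) / 5 = 25/5 = 5
  mean(Y) = (9 + 7 + 6 + 6 + 8) / 5 = 36/5 = 7.2
  x̄ = (5, 7.2),  deviation x̄ - mu_0 = (5, 7.2) - (7, 1) = (-2, 6.2).

Step 2 — sample covariance matrix, S[i,j] = (1/(n-1)) · Σ_k (x_{k,i} - mean_i) · (x_{k,j} - mean_j), divisor n-1 = 4:
  S[X,X] = ((-1)·(-1) + (-2)·(-2) + (-1)·(-1) + (0)·(0) + (4)·(4)) / 4 = 22/4 = 5.5
  S[X,Y] = ((-1)·(1.8) + (-2)·(-0.2) + (-1)·(-1.2) + (0)·(-1.2) + (4)·(0.8)) / 4 = 3/4 = 0.75
  S[Y,Y] = ((1.8)·(1.8) + (-0.2)·(-0.2) + (-1.2)·(-1.2) + (-1.2)·(-1.2) + (0.8)·(0.8)) / 4 = 6.8/4 = 1.7
  S = [[5.5, 0.75],
 [0.75, 1.7]].

Step 3 — invert S. det(S) = 5.5·1.7 - (0.75)² = 8.7875.
  S^{-1} = (1/det) · [[d, -b], [-b, a]] = [[0.1935, -0.0853],
 [-0.0853, 0.6259]].

Step 4 — quadratic form (x̄ - mu_0)^T · S^{-1} · (x̄ - mu_0):
  S^{-1} · (x̄ - mu_0) = (-0.9161, 4.0512),
  (x̄ - mu_0)^T · [...] = (-2)·(-0.9161) + (6.2)·(4.0512) = 26.9496.

Step 5 — scale by n: T² = 5 · 26.9496 = 134.7482.

T² ≈ 134.7482


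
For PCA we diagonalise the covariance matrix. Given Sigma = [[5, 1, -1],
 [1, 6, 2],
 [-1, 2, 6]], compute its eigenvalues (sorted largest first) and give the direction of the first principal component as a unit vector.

Step 1 — characteristic polynomial p(λ) = det(λI - Sigma) = λ³ - tr·λ² + c_1·λ - det, where tr = trace, c_1 = sum of the principal 2×2 minors, det = det(Sigma):
  tr = 5 + 6 + 6 = 17,
  c_1 = (5·6 - (1)²) + (5·6 - (-1)²) + (6·6 - (2)²) = 29 + 29 + 32 = 90,
  det = 5·(6·6 - (2)²) - (1)·((1)·6 - (2)·(-1)) + (-1)·((1)·(2) - 6·(-1)) = 5·(32) - (1)·(8) + (-1)·(8) = 144.
  So p(λ) = λ³ - 17λ² + 90λ - 144.
Step 2 — look for an integer root (rational root theorem: any rational root is an integer divisor of 144). Testing λ = 3:
  p(3) = 27 - 153 + 270 - 144 = 0  ✓
  Dividing out (λ - 3): p(λ) = (λ - 3)(λ² - 14λ + 48).
Step 3 — remaining eigenvalues from the quadratic λ² - 14λ + 48 = 0:
  Δ = 14² - 4·48 = 196 - 192 = 4,  λ = (14 ± √4)/2 = (14 ± 2)/2 = 8 or 6.
  Sorted: λ_1 = 8,  λ_2 = 6,  λ_3 = 3  (check: sum = 17 = tr ✓).

Step 4 — unit eigenvector for λ_1 = 8: v spans the null space of (Sigma - λ_1 I), whose rows are
  r_1 = (-3, 1, -1),  r_2 = (1, -2, 2),  r_3 = (-1, 2, -2).
  v is orthogonal to every row, so take v ∝ r_1 × r_2 = ((1)·(2) - (-1)·(-2), (-1)·(1) - (-3)·(2), (-3)·(-2) - (1)·(1)) = (0, 5, 5).
  Rescale (divide by 5): u = (0, 1, 1).
  ||u|| = √((0)² + (1)² + (1)²) = √(2) ≈ 1.4142,  v_1 = u/||u|| ≈ (0, 0.7071, 0.7071) (||v_1|| = 1).

λ_1 = 8,  λ_2 = 6,  λ_3 = 3;  v_1 ≈ (0, 0.7071, 0.7071)


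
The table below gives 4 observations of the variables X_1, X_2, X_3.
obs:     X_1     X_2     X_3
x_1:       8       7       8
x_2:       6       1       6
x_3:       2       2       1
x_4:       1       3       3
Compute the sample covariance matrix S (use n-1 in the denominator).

Step 1 — column means:
  mean(X_1) = (8 + 6 + 2 + 1) / 4 = 17/4 = 4.25
  mean(X_2) = (7 + 1 + 2 + 3) / 4 = 13/4 = 3.25
  mean(X_3) = (8 + 6 + 1 + 3) / 4 = 18/4 = 4.5

Step 2 — sample covariance S[i,j] = (1/(n-1)) · Σ_k (x_{k,i} - mean_i) · (x_{k,j} - mean_j), with n-1 = 3.
  S[X_1,X_1] = ((3.75)·(3.75) + (1.75)·(1.75) + (-2.25)·(-2.25) + (-3.25)·(-3.25)) / 3 = 32.75/3 = 10.9167
  S[X_1,X_2] = ((3.75)·(3.75) + (1.75)·(-2.25) + (-2.25)·(-1.25) + (-3.25)·(-0.25)) / 3 = 13.75/3 = 4.5833
  S[X_1,X_3] = ((3.75)·(3.5) + (1.75)·(1.5) + (-2.25)·(-3.5) + (-3.25)·(-1.5)) / 3 = 28.5/3 = 9.5
  S[X_2,X_2] = ((3.75)·(3.75) + (-2.25)·(-2.25) + (-1.25)·(-1.25) + (-0.25)·(-0.25)) / 3 = 20.75/3 = 6.9167
  S[X_2,X_3] = ((3.75)·(3.5) + (-2.25)·(1.5) + (-1.25)·(-3.5) + (-0.25)·(-1.5)) / 3 = 14.5/3 = 4.8333
  S[X_3,X_3] = ((3.5)·(3.5) + (1.5)·(1.5) + (-3.5)·(-3.5) + (-1.5)·(-1.5)) / 3 = 29/3 = 9.6667

S is symmetric (S[j,i] = S[i,j]). Assembling:

S = [[10.9167, 4.5833, 9.5],
 [4.5833, 6.9167, 4.8333],
 [9.5, 4.8333, 9.6667]]


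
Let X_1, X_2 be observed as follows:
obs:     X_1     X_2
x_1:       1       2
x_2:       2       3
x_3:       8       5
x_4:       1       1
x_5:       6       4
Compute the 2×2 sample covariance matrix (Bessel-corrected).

Step 1 — column means:
  mean(X_1) = (1 + 2 + 8 + 1 + 6) / 5 = 18/5 = 3.6
  mean(X_2) = (2 + 3 + 5 + 1 + 4) / 5 = 15/5 = 3

Step 2 — sample covariance S[i,j] = (1/(n-1)) · Σ_k (x_{k,i} - mean_i) · (x_{k,j} - mean_j), with n-1 = 4.
  S[X_1,X_1] = ((-2.6)·(-2.6) + (-1.6)·(-1.6) + (4.4)·(4.4) + (-2.6)·(-2.6) + (2.4)·(2.4)) / 4 = 41.2/4 = 10.3
  S[X_1,X_2] = ((-2.6)·(-1) + (-1.6)·(0) + (4.4)·(2) + (-2.6)·(-2) + (2.4)·(1)) / 4 = 19/4 = 4.75
  S[X_2,X_2] = ((-1)·(-1) + (0)·(0) + (2)·(2) + (-2)·(-2) + (1)·(1)) / 4 = 10/4 = 2.5

S is symmetric (S[j,i] = S[i,j]). Assembling:

S = [[10.3, 4.75],
 [4.75, 2.5]]


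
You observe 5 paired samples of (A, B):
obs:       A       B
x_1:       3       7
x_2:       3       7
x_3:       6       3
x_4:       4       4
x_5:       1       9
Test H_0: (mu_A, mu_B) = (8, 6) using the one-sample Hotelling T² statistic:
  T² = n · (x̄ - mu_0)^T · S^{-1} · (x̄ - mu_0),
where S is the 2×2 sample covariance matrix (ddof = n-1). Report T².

Step 1 — sample mean vector:
  mean(A) = (3 + 3 + 6 + 4 + 1) / 5 = 17/5 = 3.4
  mean(B) = (7 + 7 + 3 + 4 + 9) / 5 = 30/5 = 6
  x̄ = (3.4, 6),  deviation x̄ - mu_0 = (3.4, 6) - (8, 6) = (-4.6, 0).

Step 2 — sample covariance matrix, S[i,j] = (1/(n-1)) · Σ_k (x_{k,i} - mean_i) · (x_{k,j} - mean_j), divisor n-1 = 4:
  S[A,A] = ((-0.4)·(-0.4) + (-0.4)·(-0.4) + (2.6)·(2.6) + (0.6)·(0.6) + (-2.4)·(-2.4)) / 4 = 13.2/4 = 3.3
  S[A,B] = ((-0.4)·(1) + (-0.4)·(1) + (2.6)·(-3) + (0.6)·(-2) + (-2.4)·(3)) / 4 = -17/4 = -4.25
  S[B,B] = ((1)·(1) + (1)·(1) + (-3)·(-3) + (-2)·(-2) + (3)·(3)) / 4 = 24/4 = 6
  S = [[3.3, -4.25],
 [-4.25, 6]].

Step 3 — invert S. det(S) = 3.3·6 - (-4.25)² = 1.7375.
  S^{-1} = (1/det) · [[d, -b], [-b, a]] = [[3.4532, 2.446],
 [2.446, 1.8993]].

Step 4 — quadratic form (x̄ - mu_0)^T · S^{-1} · (x̄ - mu_0):
  S^{-1} · (x̄ - mu_0) = (-15.8849, -11.2518),
  (x̄ - mu_0)^T · [...] = (-4.6)·(-15.8849) + (0)·(-11.2518) = 73.0705.

Step 5 — scale by n: T² = 5 · 73.0705 = 365.3525.

T² ≈ 365.3525


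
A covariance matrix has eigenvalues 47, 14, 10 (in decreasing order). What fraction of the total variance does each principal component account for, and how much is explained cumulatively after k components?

Step 1 — total variance = trace(Sigma) = Σ λ_i = 47 + 14 + 10 = 71.

Step 2 — fraction explained by component i = λ_i / Σ λ:
  PC1: 47/71 = 0.662
  PC2: 14/71 = 0.1972
  PC3: 10/71 = 0.1408

Step 3 — cumulative fraction after k components = (λ_1 + ... + λ_k) / Σ λ:
  k = 1: 47/71 = 0.662
  k = 2: (47 + 14)/71 = 61/71 = 0.8592
  k = 3: (47 + 14 + 10)/71 = 71/71 = 1

Summary (fraction, with percent):

explained: PC1 0.662 (66.2%), PC2 0.1972 (19.72%), PC3 0.1408 (14.08%);  cumulative: 0.662, 0.8592, 1


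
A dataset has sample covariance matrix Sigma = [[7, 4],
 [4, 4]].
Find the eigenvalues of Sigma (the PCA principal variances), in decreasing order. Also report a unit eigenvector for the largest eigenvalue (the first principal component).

Step 1 — characteristic polynomial of 2×2 Sigma:
  det(Sigma - λI) = λ² - trace · λ + det = 0.
  trace = 7 + 4 = 11, det = 7·4 - (4)² = 12.
Step 2 — discriminant:
  Δ = trace² - 4·det = 121 - 48 = 73.
Step 3 — eigenvalues:
  λ = (trace ± √Δ)/2 = (11 ± 8.544)/2,
  λ_1 = 9.772,  λ_2 = 1.228.

Step 4 — unit eigenvector for λ_1: solve (Sigma - λ_1 I)v = 0. First row:
  (7 - 9.772)·v_x + (4)·v_y = 0, i.e. (-2.772)·v_x + (4)·v_y = 0,
  so v ∝ (b, λ_1 - a) = (4, 2.772) = u.
  ||u|| = √((4)² + (2.772)²) = √(23.684) ≈ 4.8666,
  v_1 = u/||u|| ≈ (0.8219, 0.5696) (||v_1|| = 1).

λ_1 = 9.772,  λ_2 = 1.228;  v_1 ≈ (0.8219, 0.5696)


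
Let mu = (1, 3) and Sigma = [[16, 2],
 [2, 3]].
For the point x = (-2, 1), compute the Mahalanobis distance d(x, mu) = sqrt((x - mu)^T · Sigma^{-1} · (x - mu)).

Step 1 — centre the observation: (x - mu) = (-3, -2).

Step 2 — invert Sigma. det(Sigma) = 16·3 - (2)² = 44.
  Sigma^{-1} = (1/det) · [[d, -b], [-b, a]] = [[0.0682, -0.0455],
 [-0.0455, 0.3636]].

Step 3 — form the quadratic (x - mu)^T · Sigma^{-1} · (x - mu):
  Sigma^{-1} · (x - mu) = (-0.1136, -0.5909).
  (x - mu)^T · [Sigma^{-1} · (x - mu)] = (-3)·(-0.1136) + (-2)·(-0.5909) = 1.5227.

Step 4 — take square root: d = √(1.5227) ≈ 1.234.

d(x, mu) = √(1.5227) ≈ 1.234


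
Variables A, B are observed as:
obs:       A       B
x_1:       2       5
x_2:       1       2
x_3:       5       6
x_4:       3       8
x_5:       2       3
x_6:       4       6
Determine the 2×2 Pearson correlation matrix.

Step 1 — column means:
  mean(A) = (2 + 1 + 5 + 3 + 2 + 4) / 6 = 17/6 = 2.8333
  mean(B) = (5 + 2 + 6 + 8 + 3 + 6) / 6 = 30/6 = 5

Step 2 — sample variances and covariances s[i,j] = (1/(n-1)) · Σ_k (x_{k,i} - mean_i) · (x_{k,j} - mean_j), with n-1 = 5:
  s[A,A] = ((-0.8333)·(-0.8333) + (-1.8333)·(-1.8333) + (2.1667)·(2.1667) + (0.1667)·(0.1667) + (-0.8333)·(-0.8333) + (1.1667)·(1.1667)) / 5 = 10.8333/5 = 2.1667
  s[A,B] = ((-0.8333)·(0) + (-1.8333)·(-3) + (2.1667)·(1) + (0.1667)·(3) + (-0.8333)·(-2) + (1.1667)·(1)) / 5 = 11/5 = 2.2
  s[B,B] = ((0)·(0) + (-3)·(-3) + (1)·(1) + (3)·(3) + (-2)·(-2) + (1)·(1)) / 5 = 24/5 = 4.8
  Sample standard deviations s_i = √(s[i,i]):
  s(A) = √(2.1667) = 1.472
  s(B) = √(4.8) = 2.1909

Step 3 — r_{ij} = s_{ij} / (s_i · s_j):
  r[A,A] = 1 (diagonal).
  r[A,B] = 2.2 / (1.472 · 2.1909) = 2.2 / 3.2249 = 0.6822
  r[B,B] = 1 (diagonal).

R is symmetric with unit diagonal. Assembling:

R = [[1, 0.6822],
 [0.6822, 1]]


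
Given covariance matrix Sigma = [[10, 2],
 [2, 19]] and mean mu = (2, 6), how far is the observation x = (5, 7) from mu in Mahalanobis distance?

Step 1 — centre the observation: (x - mu) = (3, 1).

Step 2 — invert Sigma. det(Sigma) = 10·19 - (2)² = 186.
  Sigma^{-1} = (1/det) · [[d, -b], [-b, a]] = [[0.1022, -0.0108],
 [-0.0108, 0.0538]].

Step 3 — form the quadratic (x - mu)^T · Sigma^{-1} · (x - mu):
  Sigma^{-1} · (x - mu) = (0.2957, 0.0215).
  (x - mu)^T · [Sigma^{-1} · (x - mu)] = (3)·(0.2957) + (1)·(0.0215) = 0.9086.

Step 4 — take square root: d = √(0.9086) ≈ 0.9532.

d(x, mu) = √(0.9086) ≈ 0.9532


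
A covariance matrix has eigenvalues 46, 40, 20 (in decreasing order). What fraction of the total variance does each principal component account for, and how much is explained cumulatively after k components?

Step 1 — total variance = trace(Sigma) = Σ λ_i = 46 + 40 + 20 = 106.

Step 2 — fraction explained by component i = λ_i / Σ λ:
  PC1: 46/106 = 0.434
  PC2: 40/106 = 0.3774
  PC3: 20/106 = 0.1887

Step 3 — cumulative fraction after k components = (λ_1 + ... + λ_k) / Σ λ:
  k = 1: 46/106 = 0.434
  k = 2: (46 + 40)/106 = 86/106 = 0.8113
  k = 3: (46 + 40 + 20)/106 = 106/106 = 1

Summary (fraction, with percent):

explained: PC1 0.434 (43.4%), PC2 0.3774 (37.74%), PC3 0.1887 (18.87%);  cumulative: 0.434, 0.8113, 1


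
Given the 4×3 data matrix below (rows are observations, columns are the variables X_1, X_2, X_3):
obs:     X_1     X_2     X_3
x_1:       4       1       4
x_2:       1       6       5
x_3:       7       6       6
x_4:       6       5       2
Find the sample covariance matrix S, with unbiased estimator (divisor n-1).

Step 1 — column means:
  mean(X_1) = (4 + 1 + 7 + 6) / 4 = 18/4 = 4.5
  mean(X_2) = (1 + 6 + 6 + 5) / 4 = 18/4 = 4.5
  mean(X_3) = (4 + 5 + 6 + 2) / 4 = 17/4 = 4.25

Step 2 — sample covariance S[i,j] = (1/(n-1)) · Σ_k (x_{k,i} - mean_i) · (x_{k,j} - mean_j), with n-1 = 3.
  S[X_1,X_1] = ((-0.5)·(-0.5) + (-3.5)·(-3.5) + (2.5)·(2.5) + (1.5)·(1.5)) / 3 = 21/3 = 7
  S[X_1,X_2] = ((-0.5)·(-3.5) + (-3.5)·(1.5) + (2.5)·(1.5) + (1.5)·(0.5)) / 3 = 1/3 = 0.3333
  S[X_1,X_3] = ((-0.5)·(-0.25) + (-3.5)·(0.75) + (2.5)·(1.75) + (1.5)·(-2.25)) / 3 = -1.5/3 = -0.5
  S[X_2,X_2] = ((-3.5)·(-3.5) + (1.5)·(1.5) + (1.5)·(1.5) + (0.5)·(0.5)) / 3 = 17/3 = 5.6667
  S[X_2,X_3] = ((-3.5)·(-0.25) + (1.5)·(0.75) + (1.5)·(1.75) + (0.5)·(-2.25)) / 3 = 3.5/3 = 1.1667
  S[X_3,X_3] = ((-0.25)·(-0.25) + (0.75)·(0.75) + (1.75)·(1.75) + (-2.25)·(-2.25)) / 3 = 8.75/3 = 2.9167

S is symmetric (S[j,i] = S[i,j]). Assembling:

S = [[7, 0.3333, -0.5],
 [0.3333, 5.6667, 1.1667],
 [-0.5, 1.1667, 2.9167]]


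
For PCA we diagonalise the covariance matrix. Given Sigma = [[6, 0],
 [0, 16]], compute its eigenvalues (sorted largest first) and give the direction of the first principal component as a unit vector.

Step 1 — characteristic polynomial of 2×2 Sigma:
  det(Sigma - λI) = λ² - trace · λ + det = 0.
  trace = 6 + 16 = 22, det = 6·16 - (0)² = 96.
Step 2 — discriminant:
  Δ = trace² - 4·det = 484 - 384 = 100.
Step 3 — eigenvalues:
  λ = (trace ± √Δ)/2 = (22 ± 10)/2,
  λ_1 = 16,  λ_2 = 6.

Step 4 — unit eigenvector for λ_1: Sigma is diagonal, so its eigenvectors are the coordinate axes. λ_1 = 16 is the diagonal entry on the second coordinate axis, hence
  v_1 = (0, 1) (||v_1|| = 1).

λ_1 = 16,  λ_2 = 6;  v_1 ≈ (0, 1)


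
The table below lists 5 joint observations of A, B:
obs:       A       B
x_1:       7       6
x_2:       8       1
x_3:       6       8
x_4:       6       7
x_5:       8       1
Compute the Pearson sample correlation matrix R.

Step 1 — column means:
  mean(A) = (7 + 8 + 6 + 6 + 8) / 5 = 35/5 = 7
  mean(B) = (6 + 1 + 8 + 7 + 1) / 5 = 23/5 = 4.6

Step 2 — sample variances and covariances s[i,j] = (1/(n-1)) · Σ_k (x_{k,i} - mean_i) · (x_{k,j} - mean_j), with n-1 = 4:
  s[A,A] = ((0)·(0) + (1)·(1) + (-1)·(-1) + (-1)·(-1) + (1)·(1)) / 4 = 4/4 = 1
  s[A,B] = ((0)·(1.4) + (1)·(-3.6) + (-1)·(3.4) + (-1)·(2.4) + (1)·(-3.6)) / 4 = -13/4 = -3.25
  s[B,B] = ((1.4)·(1.4) + (-3.6)·(-3.6) + (3.4)·(3.4) + (2.4)·(2.4) + (-3.6)·(-3.6)) / 4 = 45.2/4 = 11.3
  Sample standard deviations s_i = √(s[i,i]):
  s(A) = √(1) = 1
  s(B) = √(11.3) = 3.3615

Step 3 — r_{ij} = s_{ij} / (s_i · s_j):
  r[A,A] = 1 (diagonal).
  r[A,B] = -3.25 / (1 · 3.3615) = -3.25 / 3.3615 = -0.9668
  r[B,B] = 1 (diagonal).

R is symmetric with unit diagonal. Assembling:

R = [[1, -0.9668],
 [-0.9668, 1]]


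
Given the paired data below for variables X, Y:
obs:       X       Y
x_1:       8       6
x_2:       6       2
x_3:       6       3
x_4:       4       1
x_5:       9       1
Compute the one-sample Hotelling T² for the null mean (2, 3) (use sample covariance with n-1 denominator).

Step 1 — sample mean vector:
  mean(X) = (8 + 6 + 6 + 4 + 9) / 5 = 33/5 = 6.6
  mean(Y) = (6 + 2 + 3 + 1 + 1) / 5 = 13/5 = 2.6
  x̄ = (6.6, 2.6),  deviation x̄ - mu_0 = (6.6, 2.6) - (2, 3) = (4.6, -0.4).

Step 2 — sample covariance matrix, S[i,j] = (1/(n-1)) · Σ_k (x_{k,i} - mean_i) · (x_{k,j} - mean_j), divisor n-1 = 4:
  S[X,X] = ((1.4)·(1.4) + (-0.6)·(-0.6) + (-0.6)·(-0.6) + (-2.6)·(-2.6) + (2.4)·(2.4)) / 4 = 15.2/4 = 3.8
  S[X,Y] = ((1.4)·(3.4) + (-0.6)·(-0.6) + (-0.6)·(0.4) + (-2.6)·(-1.6) + (2.4)·(-1.6)) / 4 = 5.2/4 = 1.3
  S[Y,Y] = ((3.4)·(3.4) + (-0.6)·(-0.6) + (0.4)·(0.4) + (-1.6)·(-1.6) + (-1.6)·(-1.6)) / 4 = 17.2/4 = 4.3
  S = [[3.8, 1.3],
 [1.3, 4.3]].

Step 3 — invert S. det(S) = 3.8·4.3 - (1.3)² = 14.65.
  S^{-1} = (1/det) · [[d, -b], [-b, a]] = [[0.2935, -0.0887],
 [-0.0887, 0.2594]].

Step 4 — quadratic form (x̄ - mu_0)^T · S^{-1} · (x̄ - mu_0):
  S^{-1} · (x̄ - mu_0) = (1.3857, -0.5119),
  (x̄ - mu_0)^T · [...] = (4.6)·(1.3857) + (-0.4)·(-0.5119) = 6.5788.

Step 5 — scale by n: T² = 5 · 6.5788 = 32.8942.

T² ≈ 32.8942


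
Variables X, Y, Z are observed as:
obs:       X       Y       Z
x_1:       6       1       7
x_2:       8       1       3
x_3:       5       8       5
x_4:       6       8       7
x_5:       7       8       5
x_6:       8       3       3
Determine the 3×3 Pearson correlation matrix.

Step 1 — column means:
  mean(X) = (6 + 8 + 5 + 6 + 7 + 8) / 6 = 40/6 = 6.6667
  mean(Y) = (1 + 1 + 8 + 8 + 8 + 3) / 6 = 29/6 = 4.8333
  mean(Z) = (7 + 3 + 5 + 7 + 5 + 3) / 6 = 30/6 = 5

Step 2 — sample variances and covariances s[i,j] = (1/(n-1)) · Σ_k (x_{k,i} - mean_i) · (x_{k,j} - mean_j), with n-1 = 5:
  s[X,X] = ((-0.6667)·(-0.6667) + (1.3333)·(1.3333) + (-1.6667)·(-1.6667) + (-0.6667)·(-0.6667) + (0.3333)·(0.3333) + (1.3333)·(1.3333)) / 5 = 7.3333/5 = 1.4667
  s[X,Y] = ((-0.6667)·(-3.8333) + (1.3333)·(-3.8333) + (-1.6667)·(3.1667) + (-0.6667)·(3.1667) + (0.3333)·(3.1667) + (1.3333)·(-1.8333)) / 5 = -11.3333/5 = -2.2667
  s[X,Z] = ((-0.6667)·(2) + (1.3333)·(-2) + (-1.6667)·(0) + (-0.6667)·(2) + (0.3333)·(0) + (1.3333)·(-2)) / 5 = -8/5 = -1.6
  s[Y,Y] = ((-3.8333)·(-3.8333) + (-3.8333)·(-3.8333) + (3.1667)·(3.1667) + (3.1667)·(3.1667) + (3.1667)·(3.1667) + (-1.8333)·(-1.8333)) / 5 = 62.8333/5 = 12.5667
  s[Y,Z] = ((-3.8333)·(2) + (-3.8333)·(-2) + (3.1667)·(0) + (3.1667)·(2) + (3.1667)·(0) + (-1.8333)·(-2)) / 5 = 10/5 = 2
  s[Z,Z] = ((2)·(2) + (-2)·(-2) + (0)·(0) + (2)·(2) + (0)·(0) + (-2)·(-2)) / 5 = 16/5 = 3.2
  Sample standard deviations s_i = √(s[i,i]):
  s(X) = √(1.4667) = 1.2111
  s(Y) = √(12.5667) = 3.5449
  s(Z) = √(3.2) = 1.7889

Step 3 — r_{ij} = s_{ij} / (s_i · s_j):
  r[X,X] = 1 (diagonal).
  r[X,Y] = -2.2667 / (1.2111 · 3.5449) = -2.2667 / 4.2931 = -0.528
  r[X,Z] = -1.6 / (1.2111 · 1.7889) = -1.6 / 2.1664 = -0.7385
  r[Y,Y] = 1 (diagonal).
  r[Y,Z] = 2 / (3.5449 · 1.7889) = 2 / 6.3414 = 0.3154
  r[Z,Z] = 1 (diagonal).

R is symmetric with unit diagonal. Assembling:

R = [[1, -0.528, -0.7385],
 [-0.528, 1, 0.3154],
 [-0.7385, 0.3154, 1]]
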